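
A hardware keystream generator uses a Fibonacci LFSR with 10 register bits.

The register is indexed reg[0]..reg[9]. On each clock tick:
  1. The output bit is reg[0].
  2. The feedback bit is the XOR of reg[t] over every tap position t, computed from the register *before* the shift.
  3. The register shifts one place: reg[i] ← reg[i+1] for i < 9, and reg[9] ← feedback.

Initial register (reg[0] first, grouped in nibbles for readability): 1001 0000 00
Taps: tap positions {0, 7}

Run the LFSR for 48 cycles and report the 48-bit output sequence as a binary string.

step | reg (before) | out | fb
   0 | 1001000000 | 1 | 1
   1 | 0010000001 | 0 | 0
   2 | 0100000010 | 0 | 0
   3 | 1000000100 | 1 | 0
   4 | 0000001000 | 0 | 0
   5 | 0000010000 | 0 | 0
   6 | 0000100000 | 0 | 0
   7 | 0001000000 | 0 | 0
   8 | 0010000000 | 0 | 0
   9 | 0100000000 | 0 | 0
  10 | 1000000000 | 1 | 1
  11 | 0000000001 | 0 | 0
  12 | 0000000010 | 0 | 0
  13 | 0000000100 | 0 | 1
  14 | 0000001001 | 0 | 0
  15 | 0000010010 | 0 | 0
  16 | 0000100100 | 0 | 1
  17 | 0001001001 | 0 | 0
  18 | 0010010010 | 0 | 0
  19 | 0100100100 | 0 | 1
  20 | 1001001001 | 1 | 1
  21 | 0010010011 | 0 | 0
  22 | 0100100110 | 0 | 1
  23 | 1001001101 | 1 | 0
  24 | 0010011010 | 0 | 0
  25 | 0100110100 | 0 | 1
  26 | 1001101001 | 1 | 1
  27 | 0011010011 | 0 | 0
  28 | 0110100110 | 0 | 1
  29 | 1101001101 | 1 | 0
  30 | 1010011010 | 1 | 1
  31 | 0100110101 | 0 | 1
  32 | 1001101011 | 1 | 1
  33 | 0011010111 | 0 | 1
  34 | 0110101111 | 0 | 1
  35 | 1101011111 | 1 | 0
  36 | 1010111110 | 1 | 0
  37 | 0101111100 | 0 | 1
  38 | 1011111001 | 1 | 1
  39 | 0111110011 | 0 | 0
  40 | 1111100110 | 1 | 0
  41 | 1111001100 | 1 | 0
  42 | 1110011000 | 1 | 1
  43 | 1100110001 | 1 | 1
  44 | 1001100011 | 1 | 1
  45 | 0011000111 | 0 | 1
  46 | 0110001111 | 0 | 1
  47 | 1100011111 | 1 | 0

100100000010000000001001001001101001101011111001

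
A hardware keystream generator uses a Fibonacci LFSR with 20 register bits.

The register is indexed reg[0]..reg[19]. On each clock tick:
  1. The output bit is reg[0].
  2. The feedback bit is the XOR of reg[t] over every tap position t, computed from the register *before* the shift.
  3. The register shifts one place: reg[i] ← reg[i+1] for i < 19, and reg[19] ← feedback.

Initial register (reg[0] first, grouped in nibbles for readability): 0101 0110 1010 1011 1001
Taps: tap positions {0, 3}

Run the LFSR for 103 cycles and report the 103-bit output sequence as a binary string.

0101011010101011100111100011111101110110111111000100110000010001111000101100100111101111010010000110100

tick  register→output (feedback)
  0  01010110101010111001→0 (1)
  1  10101101010101110011→1 (1)
  2  01011010101011100111→0 (1)
  3  10110101010111001111→1 (0)
  4  01101010101110011110→0 (0)
  5  11010101011100111100→1 (0)
  6  10101010111001111000→1 (1)
  7  01010101110011110001→0 (1)
  8  10101011100111100011→1 (1)
  9  01010111001111000111→0 (1)
 10  10101110011110001111→1 (1)
 11  01011100111100011111→0 (1)
 12  10111001111000111111→1 (0)
 13  01110011110001111110→0 (1)
 14  11100111100011111101→1 (1)
 15  11001111000111111011→1 (1)
 16  10011110001111110111→1 (0)
 17  00111100011111101110→0 (1)
 18  01111000111111011101→0 (1)
 19  11110001111110111011→1 (0)
 20  11100011111101110110→1 (1)
 21  11000111111011101101→1 (1)
 22  10001111110111011011→1 (1)
 23  00011111101110110111→0 (1)
 24  00111111011101101111→0 (1)
 25  01111110111011011111→0 (1)
 26  11111101110110111111→1 (0)
 27  11111011101101111110→1 (0)
 28  11110111011011111100→1 (0)
 29  11101110110111111000→1 (1)
 30  11011101101111110001→1 (0)
 31  10111011011111100010→1 (0)
 32  01110110111111000100→0 (1)
 33  11101101111110001001→1 (1)
 34  11011011111100010011→1 (0)
 35  10110111111000100110→1 (0)
 36  01101111110001001100→0 (0)
 37  11011111100010011000→1 (0)
 38  10111111000100110000→1 (0)
 39  01111110001001100000→0 (1)
 40  11111100010011000001→1 (0)
 41  11111000100110000010→1 (0)
 42  11110001001100000100→1 (0)
 43  11100010011000001000→1 (1)
 44  11000100110000010001→1 (1)
 45  10001001100000100011→1 (1)
 46  00010011000001000111→0 (1)
 47  00100110000010001111→0 (0)
 48  01001100000100011110→0 (0)
 49  10011000001000111100→1 (0)
 50  00110000010001111000→0 (1)
 51  01100000100011110001→0 (0)
 52  11000001000111100010→1 (1)
 53  10000010001111000101→1 (1)
 54  00000100011110001011→0 (0)
 55  00001000111100010110→0 (0)
 56  00010001111000101100→0 (1)
 57  00100011110001011001→0 (0)
 58  01000111100010110010→0 (0)
 59  10001111000101100100→1 (1)
 60  00011110001011001001→0 (1)
 61  00111100010110010011→0 (1)
 62  01111000101100100111→0 (1)
 63  11110001011001001111→1 (0)
 64  11100010110010011110→1 (1)
 65  11000101100100111101→1 (1)
 66  10001011001001111011→1 (1)
 67  00010110010011110111→0 (1)
 68  00101100100111101111→0 (0)
 69  01011001001111011110→0 (1)
 70  10110010011110111101→1 (0)
 71  01100100111101111010→0 (0)
 72  11001001111011110100→1 (1)
 73  10010011110111101001→1 (0)
 74  00100111101111010010→0 (0)
 75  01001111011110100100→0 (0)
 76  10011110111101001000→1 (0)
 77  00111101111010010000→0 (1)
 78  01111011110100100001→0 (1)
 79  11110111101001000011→1 (0)
 80  11101111010010000110→1 (1)
 81  11011110100100001101→1 (0)
 82  10111101001000011010→1 (0)
 83  01111010010000110100→0 (1)
 84  11110100100001101001→1 (0)
 85  11101001000011010010→1 (1)
 86  11010010000110100101→1 (0)
 87  10100100001101001010→1 (1)
 88  01001000011010010101→0 (0)
 89  10010000110100101010→1 (0)
 90  00100001101001010100→0 (0)
 91  01000011010010101000→0 (0)
 92  10000110100101010000→1 (1)
 93  00001101001010100001→0 (0)
 94  00011010010101000010→0 (1)
 95  00110100101010000101→0 (1)
 96  01101001010100001011→0 (0)
 97  11010010101000010110→1 (0)
 98  10100101010000101100→1 (1)
 99  01001010100001011001→0 (0)
100  10010101000010110010→1 (0)
101  00101010000101100100→0 (0)
102  01010100001011001000→0 (1)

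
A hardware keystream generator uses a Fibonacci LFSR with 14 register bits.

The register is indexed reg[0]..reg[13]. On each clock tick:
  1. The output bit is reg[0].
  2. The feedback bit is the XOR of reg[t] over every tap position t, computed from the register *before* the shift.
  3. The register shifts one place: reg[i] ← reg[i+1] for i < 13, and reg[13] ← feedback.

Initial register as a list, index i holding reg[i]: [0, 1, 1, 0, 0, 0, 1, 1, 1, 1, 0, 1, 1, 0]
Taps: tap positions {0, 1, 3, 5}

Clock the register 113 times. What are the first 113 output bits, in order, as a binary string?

01100011110110110000011101010111011001101011100100100100100110110110100001101111110110001101011011010100010111010

k : reg_k → out_k, fb_k
0: 01100011110110 → 0, fb=1
1: 11000111101101 → 1, fb=1
2: 10001111011011 → 1, fb=0
3: 00011110110110 → 0, fb=0
4: 00111101101100 → 0, fb=0
5: 01111011011000 → 0, fb=0
6: 11110110110000 → 1, fb=0
7: 11101101100000 → 1, fb=1
8: 11011011000001 → 1, fb=1
9: 10110110000011 → 1, fb=1
10: 01101100000111 → 0, fb=0
11: 11011000001110 → 1, fb=1
12: 10110000011101 → 1, fb=0
13: 01100000111010 → 0, fb=1
14: 11000001110101 → 1, fb=0
15: 10000011101010 → 1, fb=1
16: 00000111010101 → 0, fb=1
17: 00001110101011 → 0, fb=1
18: 00011101010111 → 0, fb=0
19: 00111010101110 → 0, fb=1
20: 01110101011101 → 0, fb=1
21: 11101010111011 → 1, fb=0
22: 11010101110110 → 1, fb=0
23: 10101011101100 → 1, fb=1
24: 01010111011001 → 0, fb=1
25: 10101110110011 → 1, fb=0
26: 01011101100110 → 0, fb=1
27: 10111011001101 → 1, fb=0
28: 01110110011010 → 0, fb=1
29: 11101100110101 → 1, fb=1
30: 11011001101011 → 1, fb=1
31: 10110011010111 → 1, fb=0
32: 01100110101110 → 0, fb=0
33: 11001101011100 → 1, fb=1
34: 10011010111001 → 1, fb=0
35: 00110101110010 → 0, fb=0
36: 01101011100100 → 0, fb=1
37: 11010111001001 → 1, fb=0
38: 10101110010010 → 1, fb=0
39: 01011100100100 → 0, fb=1
40: 10111001001001 → 1, fb=0
41: 01110010010010 → 0, fb=0
42: 11100100100100 → 1, fb=1
43: 11001001001001 → 1, fb=0
44: 10010010010010 → 1, fb=0
45: 00100100100100 → 0, fb=1
46: 01001001001001 → 0, fb=1
47: 10010010010011 → 1, fb=0
48: 00100100100110 → 0, fb=1
49: 01001001001101 → 0, fb=1
50: 10010010011011 → 1, fb=0
51: 00100100110110 → 0, fb=1
52: 01001001101101 → 0, fb=1
53: 10010011011011 → 1, fb=0
54: 00100110110110 → 0, fb=1
55: 01001101101101 → 0, fb=0
56: 10011011011010 → 1, fb=0
57: 00110110110100 → 0, fb=0
58: 01101101101000 → 0, fb=0
59: 11011011010000 → 1, fb=1
60: 10110110100001 → 1, fb=1
61: 01101101000011 → 0, fb=0
62: 11011010000110 → 1, fb=1
63: 10110100001101 → 1, fb=1
64: 01101000011011 → 0, fb=1
65: 11010000110111 → 1, fb=1
66: 10100001101111 → 1, fb=1
67: 01000011011111 → 0, fb=1
68: 10000110111111 → 1, fb=0
69: 00001101111110 → 0, fb=1
70: 00011011111101 → 0, fb=1
71: 00110111111011 → 0, fb=0
72: 01101111110110 → 0, fb=0
73: 11011111101100 → 1, fb=0
74: 10111111011000 → 1, fb=1
75: 01111110110001 → 0, fb=1
76: 11111101100011 → 1, fb=0
77: 11111011000110 → 1, fb=1
78: 11110110001101 → 1, fb=0
79: 11101100011010 → 1, fb=1
80: 11011000110101 → 1, fb=1
81: 10110001101011 → 1, fb=0
82: 01100011010110 → 0, fb=1
83: 11000110101101 → 1, fb=1
84: 10001101011011 → 1, fb=0
85: 00011010110110 → 0, fb=1
86: 00110101101101 → 0, fb=0
87: 01101011011010 → 0, fb=1
88: 11010110110101 → 1, fb=0
89: 10101101101010 → 1, fb=0
90: 01011011010100 → 0, fb=0
91: 10110110101000 → 1, fb=1
92: 01101101010001 → 0, fb=0
93: 11011010100010 → 1, fb=1
94: 10110101000101 → 1, fb=1
95: 01101010001011 → 0, fb=1
96: 11010100010111 → 1, fb=0
97: 10101000101110 → 1, fb=1
98: 01010001011101 → 0, fb=0
99: 10100010111010 → 1, fb=1
100: 01000101110101 → 0, fb=0
101: 10001011101010 → 1, fb=1
102: 00010111010101 → 0, fb=0
103: 00101110101010 → 0, fb=1
104: 01011101010101 → 0, fb=1
105: 10111010101011 → 1, fb=0
106: 01110101010110 → 0, fb=1
107: 11101010101101 → 1, fb=0
108: 11010101011010 → 1, fb=0
109: 10101010110100 → 1, fb=1
110: 01010101101001 → 0, fb=1
111: 10101011010011 → 1, fb=1
112: 01010110100111 → 0, fb=1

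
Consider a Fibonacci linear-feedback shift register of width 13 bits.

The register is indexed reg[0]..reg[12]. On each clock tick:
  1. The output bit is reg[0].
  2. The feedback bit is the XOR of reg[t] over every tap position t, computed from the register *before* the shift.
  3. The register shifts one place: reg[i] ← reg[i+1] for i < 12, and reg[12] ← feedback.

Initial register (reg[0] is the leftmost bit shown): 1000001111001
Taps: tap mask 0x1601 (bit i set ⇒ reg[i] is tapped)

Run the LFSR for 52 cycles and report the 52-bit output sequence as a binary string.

1000001111001110001011100110110000100110100100111010

tick  register→output (feedback)
  0  1000001111001→1 (1)
  1  0000011110011→0 (1)
  2  0000111100111→0 (0)
  3  0001111001110→0 (0)
  4  0011110011100→0 (0)
  5  0111100111000→0 (1)
  6  1111001110001→1 (0)
  7  1110011100010→1 (1)
  8  1100111000101→1 (1)
  9  1001110001011→1 (1)
 10  0011100010111→0 (0)
 11  0111000101110→0 (0)
 12  1110001011100→1 (1)
 13  1100010111001→1 (1)
 14  1000101110011→1 (0)
 15  0001011100110→0 (1)
 16  0010111001101→0 (1)
 17  0101110011011→0 (0)
 18  1011100110110→1 (0)
 19  0111001101100→0 (0)
 20  1110011011000→1 (0)
 21  1100110110000→1 (1)
 22  1001101100001→1 (0)
 23  0011011000010→0 (0)
 24  0110110000100→0 (1)
 25  1101100001001→1 (1)
 26  1011000010011→1 (0)
 27  0110000100110→0 (1)
 28  1100001001101→1 (0)
 29  1000010011010→1 (0)
 30  0000100110100→0 (1)
 31  0001001101001→0 (0)
 32  0010011010010→0 (0)
 33  0100110100100→0 (1)
 34  1001101001001→1 (1)
 35  0011010010011→0 (1)
 36  0110100100111→0 (0)
 37  1101001001110→1 (1)
 38  1010010011101→1 (0)
 39  0100100111010→0 (1)
 40  1001001110101→1 (1)
 41  0010011101011→0 (0)
 42  0100111010110→0 (1)
 43  1001110101101→1 (0)
 44  0011101011010→0 (1)
 45  0111010110101→0 (0)
 46  1110101101010→1 (0)
 47  1101011010100→1 (0)
 48  1010110101000→1 (0)
 49  0101101010000→0 (0)
 50  1011010100000→1 (1)
 51  0110101000001→0 (1)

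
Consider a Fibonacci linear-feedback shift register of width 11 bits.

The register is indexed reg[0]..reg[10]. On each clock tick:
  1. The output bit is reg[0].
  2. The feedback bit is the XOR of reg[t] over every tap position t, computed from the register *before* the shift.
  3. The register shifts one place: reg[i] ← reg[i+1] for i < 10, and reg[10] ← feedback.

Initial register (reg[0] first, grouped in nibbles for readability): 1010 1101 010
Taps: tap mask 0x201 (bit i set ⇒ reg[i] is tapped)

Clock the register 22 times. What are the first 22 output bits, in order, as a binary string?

1010110101000100100010

tick  register→output (feedback)
  0  10101101010→1 (0)
  1  01011010100→0 (0)
  2  10110101000→1 (1)
  3  01101010001→0 (0)
  4  11010100010→1 (0)
  5  10101000100→1 (1)
  6  01010001001→0 (0)
  7  10100010010→1 (0)
  8  01000100100→0 (0)
  9  10001001000→1 (1)
 10  00010010001→0 (0)
 11  00100100010→0 (1)
 12  01001000101→0 (0)
 13  10010001010→1 (0)
 14  00100010100→0 (0)
 15  01000101000→0 (0)
 16  10001010000→1 (1)
 17  00010100001→0 (0)
 18  00101000010→0 (1)
 19  01010000101→0 (0)
 20  10100001010→1 (0)
 21  01000010100→0 (0)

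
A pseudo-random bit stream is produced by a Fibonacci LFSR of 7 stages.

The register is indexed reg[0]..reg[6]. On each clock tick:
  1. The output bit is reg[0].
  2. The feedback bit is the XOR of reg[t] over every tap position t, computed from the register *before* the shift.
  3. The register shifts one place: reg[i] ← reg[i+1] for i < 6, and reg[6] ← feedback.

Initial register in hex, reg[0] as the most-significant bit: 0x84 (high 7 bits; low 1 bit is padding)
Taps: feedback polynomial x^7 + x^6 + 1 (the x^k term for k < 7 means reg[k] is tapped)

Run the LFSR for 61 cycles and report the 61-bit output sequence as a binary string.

1000010111110010101110011010001001111000101000011000001000000

k : reg_k → out_k, fb_k
0: 1000010 → 1, fb=1
1: 0000101 → 0, fb=1
2: 0001011 → 0, fb=1
3: 0010111 → 0, fb=1
4: 0101111 → 0, fb=1
5: 1011111 → 1, fb=0
6: 0111110 → 0, fb=0
7: 1111100 → 1, fb=1
8: 1111001 → 1, fb=0
9: 1110010 → 1, fb=1
10: 1100101 → 1, fb=0
11: 1001010 → 1, fb=1
12: 0010101 → 0, fb=1
13: 0101011 → 0, fb=1
14: 1010111 → 1, fb=0
15: 0101110 → 0, fb=0
16: 1011100 → 1, fb=1
17: 0111001 → 0, fb=1
18: 1110011 → 1, fb=0
19: 1100110 → 1, fb=1
20: 1001101 → 1, fb=0
21: 0011010 → 0, fb=0
22: 0110100 → 0, fb=0
23: 1101000 → 1, fb=1
24: 1010001 → 1, fb=0
25: 0100010 → 0, fb=0
26: 1000100 → 1, fb=1
27: 0001001 → 0, fb=1
28: 0010011 → 0, fb=1
29: 0100111 → 0, fb=1
30: 1001111 → 1, fb=0
31: 0011110 → 0, fb=0
32: 0111100 → 0, fb=0
33: 1111000 → 1, fb=1
34: 1110001 → 1, fb=0
35: 1100010 → 1, fb=1
36: 1000101 → 1, fb=0
37: 0001010 → 0, fb=0
38: 0010100 → 0, fb=0
39: 0101000 → 0, fb=0
40: 1010000 → 1, fb=1
41: 0100001 → 0, fb=1
42: 1000011 → 1, fb=0
43: 0000110 → 0, fb=0
44: 0001100 → 0, fb=0
45: 0011000 → 0, fb=0
46: 0110000 → 0, fb=0
47: 1100000 → 1, fb=1
48: 1000001 → 1, fb=0
49: 0000010 → 0, fb=0
50: 0000100 → 0, fb=0
51: 0001000 → 0, fb=0
52: 0010000 → 0, fb=0
53: 0100000 → 0, fb=0
54: 1000000 → 1, fb=1
55: 0000001 → 0, fb=1
56: 0000011 → 0, fb=1
57: 0000111 → 0, fb=1
58: 0001111 → 0, fb=1
59: 0011111 → 0, fb=1
60: 0111111 → 0, fb=1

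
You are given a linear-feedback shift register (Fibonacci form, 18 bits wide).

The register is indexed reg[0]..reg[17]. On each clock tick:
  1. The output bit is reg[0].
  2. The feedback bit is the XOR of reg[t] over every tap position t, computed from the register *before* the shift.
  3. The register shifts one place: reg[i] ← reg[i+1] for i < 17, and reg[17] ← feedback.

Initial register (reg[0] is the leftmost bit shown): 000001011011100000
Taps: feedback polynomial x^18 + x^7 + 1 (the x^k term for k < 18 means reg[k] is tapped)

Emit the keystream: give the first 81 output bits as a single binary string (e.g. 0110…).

step | reg (before) | out | fb
   0 | 000001011011100000 | 0 | 1
   1 | 000010110111000001 | 0 | 1
   2 | 000101101110000011 | 0 | 0
   3 | 001011011100000110 | 0 | 1
   4 | 010110111000001101 | 0 | 1
   5 | 101101110000011011 | 1 | 0
   6 | 011011100000110110 | 0 | 0
   7 | 110111000001101100 | 1 | 1
   8 | 101110000011011001 | 1 | 1
   9 | 011100000110110011 | 0 | 0
  10 | 111000001101100110 | 1 | 1
  11 | 110000011011001101 | 1 | 0
  12 | 100000110110011010 | 1 | 0
  13 | 000001101100110100 | 0 | 0
  14 | 000011011001101000 | 0 | 1
  15 | 000110110011010001 | 0 | 1
  16 | 001101100110100011 | 0 | 0
  17 | 011011001101000110 | 0 | 0
  18 | 110110011010001100 | 1 | 0
  19 | 101100110100011000 | 1 | 0
  20 | 011001101000110000 | 0 | 0
  21 | 110011010001100000 | 1 | 0
  22 | 100110100011000000 | 1 | 1
  23 | 001101000110000001 | 0 | 0
  24 | 011010001100000010 | 0 | 0
  25 | 110100011000000100 | 1 | 0
  26 | 101000110000001000 | 1 | 0
  27 | 010001100000010000 | 0 | 0
  28 | 100011000000100000 | 1 | 1
  29 | 000110000001000001 | 0 | 0
  30 | 001100000010000010 | 0 | 0
  31 | 011000000100000100 | 0 | 0
  32 | 110000001000001000 | 1 | 1
  33 | 100000010000010001 | 1 | 0
  34 | 000000100000100010 | 0 | 0
  35 | 000001000001000100 | 0 | 0
  36 | 000010000010001000 | 0 | 0
  37 | 000100000100010000 | 0 | 0
  38 | 001000001000100000 | 0 | 0
  39 | 010000010001000000 | 0 | 1
  40 | 100000100010000001 | 1 | 1
  41 | 000001000100000011 | 0 | 0
  42 | 000010001000000110 | 0 | 0
  43 | 000100010000001100 | 0 | 1
  44 | 001000100000011001 | 0 | 0
  45 | 010001000000110010 | 0 | 0
  46 | 100010000001100100 | 1 | 1
  47 | 000100000011001001 | 0 | 0
  48 | 001000000110010010 | 0 | 0
  49 | 010000001100100100 | 0 | 0
  50 | 100000011001001000 | 1 | 0
  51 | 000000110010010000 | 0 | 1
  52 | 000001100100100001 | 0 | 0
  53 | 000011001001000010 | 0 | 0
  54 | 000110010010000100 | 0 | 1
  55 | 001100100100001001 | 0 | 0
  56 | 011001001000010010 | 0 | 0
  57 | 110010010000100100 | 1 | 0
  58 | 100100100001001000 | 1 | 1
  59 | 001001000010010001 | 0 | 0
  60 | 010010000100100010 | 0 | 0
  61 | 100100001001000100 | 1 | 1
  62 | 001000010010001001 | 0 | 1
  63 | 010000100100010011 | 0 | 0
  64 | 100001001000100110 | 1 | 1
  65 | 000010010001001101 | 0 | 1
  66 | 000100100010011011 | 0 | 0
  67 | 001001000100110110 | 0 | 0
  68 | 010010001001101100 | 0 | 0
  69 | 100100010011011000 | 1 | 0
  70 | 001000100110110000 | 0 | 0
  71 | 010001001101100000 | 0 | 0
  72 | 100010011011000000 | 1 | 0
  73 | 000100110110000000 | 0 | 1
  74 | 001001101100000001 | 0 | 0
  75 | 010011011000000010 | 0 | 1
  76 | 100110110000000101 | 1 | 0
  77 | 001101100000001010 | 0 | 0
  78 | 011011000000010100 | 0 | 0
  79 | 110110000000101000 | 1 | 1
  80 | 101100000001010001 | 1 | 1

000001011011100000110110011010001100000010000010001000000110010010000100100010011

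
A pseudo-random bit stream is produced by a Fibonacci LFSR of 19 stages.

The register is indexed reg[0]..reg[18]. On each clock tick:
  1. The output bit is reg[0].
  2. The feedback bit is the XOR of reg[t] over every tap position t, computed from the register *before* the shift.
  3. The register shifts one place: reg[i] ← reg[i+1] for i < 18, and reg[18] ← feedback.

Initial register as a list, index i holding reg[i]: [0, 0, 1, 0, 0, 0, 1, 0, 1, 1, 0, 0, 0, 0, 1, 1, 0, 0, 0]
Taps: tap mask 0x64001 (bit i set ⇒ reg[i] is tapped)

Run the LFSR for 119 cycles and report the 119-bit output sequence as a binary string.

00100010110000110001000010100111000101010100100011101010010011110011000010111101101110010001001011101101110100001010000

tick  register→output (feedback)
  0  0010001011000011000→0 (1)
  1  0100010110000110001→0 (0)
  2  1000101100001100010→1 (0)
  3  0001011000011000100→0 (0)
  4  0010110000110001000→0 (0)
  5  0101100001100010000→0 (1)
  6  1011000011000100001→1 (0)
  7  0110000110001000010→0 (1)
  8  1100001100010000101→1 (0)
  9  1000011000100001010→1 (0)
 10  0000110001000010100→0 (1)
 11  0001100010000101001→0 (1)
 12  0011000100001010011→0 (1)
 13  0110001000010100111→0 (0)
 14  1100010000101001110→1 (0)
 15  1000100001010011100→1 (0)
 16  0001000010100111000→0 (1)
 17  0010000101001110001→0 (0)
 18  0100001010011100010→0 (1)
 19  1000010100111000101→1 (0)
 20  0000101001110001010→0 (1)
 21  0001010011100010101→0 (0)
 22  0010100111000101010→0 (1)
 23  0101001110001010101→0 (0)
 24  1010011100010101010→1 (0)
 25  0100111000101010100→0 (1)
 26  1001110001010101001→1 (0)
 27  0011100010101010010→0 (0)
 28  0111000101010100100→0 (0)
 29  1110001010101001000→1 (1)
 30  1100010101010010001→1 (1)
 31  1000101010100100011→1 (1)
 32  0001010101001000111→0 (0)
 33  0010101010010001110→0 (1)
 34  0101010100100011101→0 (0)
 35  1010101001000111010→1 (1)
 36  0101010010001110101→0 (0)
 37  1010100100011101010→1 (0)
 38  0101001000111010100→0 (1)
 39  1010010001110101001→1 (0)
 40  0100100011101010010→0 (0)
 41  1001000111010100100→1 (1)
 42  0010001110101001001→0 (1)
 43  0100011101010010011→0 (1)
 44  1000111010100100111→1 (1)
 45  0001110101001001111→0 (0)
 46  0011101010010011110→0 (0)
 47  0111010100100111100→0 (1)
 48  1110101001001111001→1 (1)
 49  1101010010011110011→1 (0)
 50  1010100100111100110→1 (0)
 51  0101001001111001100→0 (0)
 52  1010010011110011000→1 (0)
 53  0100100111100110000→0 (1)
 54  1001001111001100001→1 (0)
 55  0010011110011000010→0 (1)
 56  0100111100110000101→0 (1)
 57  1001111001100001011→1 (1)
 58  0011110011000010111→0 (1)
 59  0111100110000101111→0 (0)
 60  1111001100001011110→1 (1)
 61  1110011000010111101→1 (1)
 62  1100110000101111011→1 (0)
 63  1001100001011110110→1 (1)
 64  0011000010111101101→0 (1)
 65  0110000101111011011→0 (1)
 66  1100001011110110111→1 (0)
 67  1000010111101101110→1 (0)
 68  0000101111011011100→0 (1)
 69  0001011110110111001→0 (0)
 70  0010111101101110010→0 (0)
 71  0101111011011100100→0 (0)
 72  1011110110111001000→1 (1)
 73  0111101101110010001→0 (0)
 74  1111011011100100010→1 (0)
 75  1110110111001000100→1 (1)
 76  1101101110010001001→1 (0)
 77  1011011100100010010→1 (1)
 78  0110111001000100101→0 (1)
 79  1101110010001001011→1 (1)
 80  1011100100010010111→1 (0)
 81  0111001000100101110→0 (1)
 82  1110010001001011101→1 (1)
 83  1100100010010111011→1 (0)
 84  1001000100101110110→1 (1)
 85  0010001001011101101→0 (1)
 86  0100010010111011011→0 (1)
 87  1000100101110110111→1 (0)
 88  0001001011101101110→0 (1)
 89  0010010111011011101→0 (0)
 90  0100101110110111010→0 (0)
 91  1001011101101110100→1 (0)
 92  0010111011011101000→0 (0)
 93  0101110110111010000→0 (1)
 94  1011101101110100001→1 (0)
 95  0111011011101000010→0 (1)
 96  1110110111010000101→1 (0)
 97  1101101110100001010→1 (0)
 98  1011011101000010100→1 (0)
 99  0110111010000101000→0 (0)
100  1101110100001010000→1 (0)
101  1011101000010100000→1 (1)
102  0111010000101000001→0 (1)
103  1110100001010000011→1 (1)
104  1101000010100000111→1 (1)
105  1010000101000001111→1 (1)
106  0100001010000011111→0 (1)
107  1000010100000111111→1 (0)
108  0000101000001111110→0 (0)
109  0001010000011111100→0 (1)
110  0010100000111111001→0 (0)
111  0101000001111110010→0 (0)
112  1010000011111100100→1 (1)
113  0100000111111001001→0 (1)
114  1000001111110010011→1 (0)
115  0000011111100100110→0 (1)
116  0000111111001001101→0 (1)
117  0001111110010011011→0 (1)
118  0011111100100110111→0 (1)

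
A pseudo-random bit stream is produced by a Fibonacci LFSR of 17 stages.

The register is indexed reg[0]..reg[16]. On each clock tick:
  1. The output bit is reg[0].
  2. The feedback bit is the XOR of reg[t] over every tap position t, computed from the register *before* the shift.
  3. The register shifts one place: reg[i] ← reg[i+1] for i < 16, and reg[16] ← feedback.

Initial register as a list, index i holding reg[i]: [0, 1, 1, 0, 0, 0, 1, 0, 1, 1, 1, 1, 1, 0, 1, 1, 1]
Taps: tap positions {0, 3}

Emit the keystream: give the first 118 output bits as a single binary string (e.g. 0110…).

k : reg_k → out_k, fb_k
0: 01100010111110111 → 0, fb=0
1: 11000101111101110 → 1, fb=1
2: 10001011111011101 → 1, fb=1
3: 00010111110111011 → 0, fb=1
4: 00101111101110111 → 0, fb=0
5: 01011111011101110 → 0, fb=1
6: 10111110111011101 → 1, fb=0
7: 01111101110111010 → 0, fb=1
8: 11111011101110101 → 1, fb=0
9: 11110111011101010 → 1, fb=0
10: 11101110111010100 → 1, fb=1
11: 11011101110101001 → 1, fb=0
12: 10111011101010010 → 1, fb=0
13: 01110111010100100 → 0, fb=1
14: 11101110101001001 → 1, fb=1
15: 11011101010010011 → 1, fb=0
16: 10111010100100110 → 1, fb=0
17: 01110101001001100 → 0, fb=1
18: 11101010010011001 → 1, fb=1
19: 11010100100110011 → 1, fb=0
20: 10101001001100110 → 1, fb=1
21: 01010010011001101 → 0, fb=1
22: 10100100110011011 → 1, fb=1
23: 01001001100110111 → 0, fb=0
24: 10010011001101110 → 1, fb=0
25: 00100110011011100 → 0, fb=0
26: 01001100110111000 → 0, fb=0
27: 10011001101110000 → 1, fb=0
28: 00110011011100000 → 0, fb=1
29: 01100110111000001 → 0, fb=0
30: 11001101110000010 → 1, fb=1
31: 10011011100000101 → 1, fb=0
32: 00110111000001010 → 0, fb=1
33: 01101110000010101 → 0, fb=0
34: 11011100000101010 → 1, fb=0
35: 10111000001010100 → 1, fb=0
36: 01110000010101000 → 0, fb=1
37: 11100000101010001 → 1, fb=1
38: 11000001010100011 → 1, fb=1
39: 10000010101000111 → 1, fb=1
40: 00000101010001111 → 0, fb=0
41: 00001010100011110 → 0, fb=0
42: 00010101000111100 → 0, fb=1
43: 00101010001111001 → 0, fb=0
44: 01010100011110010 → 0, fb=1
45: 10101000111100101 → 1, fb=1
46: 01010001111001011 → 0, fb=1
47: 10100011110010111 → 1, fb=1
48: 01000111100101111 → 0, fb=0
49: 10001111001011110 → 1, fb=1
50: 00011110010111101 → 0, fb=1
51: 00111100101111011 → 0, fb=1
52: 01111001011110111 → 0, fb=1
53: 11110010111101111 → 1, fb=0
54: 11100101111011110 → 1, fb=1
55: 11001011110111101 → 1, fb=1
56: 10010111101111011 → 1, fb=0
57: 00101111011110110 → 0, fb=0
58: 01011110111101100 → 0, fb=1
59: 10111101111011001 → 1, fb=0
60: 01111011110110010 → 0, fb=1
61: 11110111101100101 → 1, fb=0
62: 11101111011001010 → 1, fb=1
63: 11011110110010101 → 1, fb=0
64: 10111101100101010 → 1, fb=0
65: 01111011001010100 → 0, fb=1
66: 11110110010101001 → 1, fb=0
67: 11101100101010010 → 1, fb=1
68: 11011001010100101 → 1, fb=0
69: 10110010101001010 → 1, fb=0
70: 01100101010010100 → 0, fb=0
71: 11001010100101000 → 1, fb=1
72: 10010101001010001 → 1, fb=0
73: 00101010010100010 → 0, fb=0
74: 01010100101000100 → 0, fb=1
75: 10101001010001001 → 1, fb=1
76: 01010010100010011 → 0, fb=1
77: 10100101000100111 → 1, fb=1
78: 01001010001001111 → 0, fb=0
79: 10010100010011110 → 1, fb=0
80: 00101000100111100 → 0, fb=0
81: 01010001001111000 → 0, fb=1
82: 10100010011110001 → 1, fb=1
83: 01000100111100011 → 0, fb=0
84: 10001001111000110 → 1, fb=1
85: 00010011110001101 → 0, fb=1
86: 00100111100011011 → 0, fb=0
87: 01001111000110110 → 0, fb=0
88: 10011110001101100 → 1, fb=0
89: 00111100011011000 → 0, fb=1
90: 01111000110110001 → 0, fb=1
91: 11110001101100011 → 1, fb=0
92: 11100011011000110 → 1, fb=1
93: 11000110110001101 → 1, fb=1
94: 10001101100011011 → 1, fb=1
95: 00011011000110111 → 0, fb=1
96: 00110110001101111 → 0, fb=1
97: 01101100011011111 → 0, fb=0
98: 11011000110111110 → 1, fb=0
99: 10110001101111100 → 1, fb=0
100: 01100011011111000 → 0, fb=0
101: 11000110111110000 → 1, fb=1
102: 10001101111100001 → 1, fb=1
103: 00011011111000011 → 0, fb=1
104: 00110111110000111 → 0, fb=1
105: 01101111100001111 → 0, fb=0
106: 11011111000011110 → 1, fb=0
107: 10111110000111100 → 1, fb=0
108: 01111100001111000 → 0, fb=1
109: 11111000011110001 → 1, fb=0
110: 11110000111100010 → 1, fb=0
111: 11100001111000100 → 1, fb=1
112: 11000011110001001 → 1, fb=1
113: 10000111100010011 → 1, fb=1
114: 00001111000100111 → 0, fb=0
115: 00011110001001110 → 0, fb=1
116: 00111100010011101 → 0, fb=1
117: 01111000100111011 → 0, fb=1

0110001011111011101110101001001100110111000001010100011110010111101111011001010100101000100111100011011000110111110000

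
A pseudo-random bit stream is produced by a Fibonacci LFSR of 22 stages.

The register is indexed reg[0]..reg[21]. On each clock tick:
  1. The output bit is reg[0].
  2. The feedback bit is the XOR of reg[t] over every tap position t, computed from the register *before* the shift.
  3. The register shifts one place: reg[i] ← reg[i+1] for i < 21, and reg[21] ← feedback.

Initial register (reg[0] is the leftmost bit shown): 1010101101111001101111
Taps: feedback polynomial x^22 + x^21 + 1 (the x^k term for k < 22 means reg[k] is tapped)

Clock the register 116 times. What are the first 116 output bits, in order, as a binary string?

tick  register→output (feedback)
  0  1010101101111001101111→1 (0)
  1  0101011011110011011110→0 (0)
  2  1010110111100110111100→1 (1)
  3  0101101111001101111001→0 (1)
  4  1011011110011011110011→1 (0)
  5  0110111100110111100110→0 (0)
  6  1101111001101111001100→1 (1)
  7  1011110011011110011001→1 (0)
  8  0111100110111100110010→0 (0)
  9  1111001101111001100100→1 (1)
 10  1110011011110011001001→1 (0)
 11  1100110111100110010010→1 (1)
 12  1001101111001100100101→1 (0)
 13  0011011110011001001010→0 (0)
 14  0110111100110010010100→0 (0)
 15  1101111001100100101000→1 (1)
 16  1011110011001001010001→1 (0)
 17  0111100110010010100010→0 (0)
 18  1111001100100101000100→1 (1)
 19  1110011001001010001001→1 (0)
 20  1100110010010100010010→1 (1)
 21  1001100100101000100101→1 (0)
 22  0011001001010001001010→0 (0)
 23  0110010010100010010100→0 (0)
 24  1100100101000100101000→1 (1)
 25  1001001010001001010001→1 (0)
 26  0010010100010010100010→0 (0)
 27  0100101000100101000100→0 (0)
 28  1001010001001010001000→1 (1)
 29  0010100010010100010001→0 (1)
 30  0101000100101000100011→0 (1)
 31  1010001001010001000111→1 (0)
 32  0100010010100010001110→0 (0)
 33  1000100101000100011100→1 (1)
 34  0001001010001000111001→0 (1)
 35  0010010100010001110011→0 (1)
 36  0100101000100011100111→0 (1)
 37  1001010001000111001111→1 (0)
 38  0010100010001110011110→0 (0)
 39  0101000100011100111100→0 (0)
 40  1010001000111001111000→1 (1)
 41  0100010001110011110001→0 (1)
 42  1000100011100111100011→1 (0)
 43  0001000111001111000110→0 (0)
 44  0010001110011110001100→0 (0)
 45  0100011100111100011000→0 (0)
 46  1000111001111000110000→1 (1)
 47  0001110011110001100001→0 (1)
 48  0011100111100011000011→0 (1)
 49  0111001111000110000111→0 (1)
 50  1110011110001100001111→1 (0)
 51  1100111100011000011110→1 (1)
 52  1001111000110000111101→1 (0)
 53  0011110001100001111010→0 (0)
 54  0111100011000011110100→0 (0)
 55  1111000110000111101000→1 (1)
 56  1110001100001111010001→1 (0)
 57  1100011000011110100010→1 (1)
 58  1000110000111101000101→1 (0)
 59  0001100001111010001010→0 (0)
 60  0011000011110100010100→0 (0)
 61  0110000111101000101000→0 (0)
 62  1100001111010001010000→1 (1)
 63  1000011110100010100001→1 (0)
 64  0000111101000101000010→0 (0)
 65  0001111010001010000100→0 (0)
 66  0011110100010100001000→0 (0)
 67  0111101000101000010000→0 (0)
 68  1111010001010000100000→1 (1)
 69  1110100010100001000001→1 (0)
 70  1101000101000010000010→1 (1)
 71  1010001010000100000101→1 (0)
 72  0100010100001000001010→0 (0)
 73  1000101000010000010100→1 (1)
 74  0001010000100000101001→0 (1)
 75  0010100001000001010011→0 (1)
 76  0101000010000010100111→0 (1)
 77  1010000100000101001111→1 (0)
 78  0100001000001010011110→0 (0)
 79  1000010000010100111100→1 (1)
 80  0000100000101001111001→0 (1)
 81  0001000001010011110011→0 (1)
 82  0010000010100111100111→0 (1)
 83  0100000101001111001111→0 (1)
 84  1000001010011110011111→1 (0)
 85  0000010100111100111110→0 (0)
 86  0000101001111001111100→0 (0)
 87  0001010011110011111000→0 (0)
 88  0010100111100111110000→0 (0)
 89  0101001111001111100000→0 (0)
 90  1010011110011111000000→1 (1)
 91  0100111100111110000001→0 (1)
 92  1001111001111100000011→1 (0)
 93  0011110011111000000110→0 (0)
 94  0111100111110000001100→0 (0)
 95  1111001111100000011000→1 (1)
 96  1110011111000000110001→1 (0)
 97  1100111110000001100010→1 (1)
 98  1001111100000011000101→1 (0)
 99  0011111000000110001010→0 (0)
100  0111110000001100010100→0 (0)
101  1111100000011000101000→1 (1)
102  1111000000110001010001→1 (0)
103  1110000001100010100010→1 (1)
104  1100000011000101000101→1 (0)
105  1000000110001010001010→1 (1)
106  0000001100010100010101→0 (1)
107  0000011000101000101011→0 (1)
108  0000110001010001010111→0 (1)
109  0001100010100010101111→0 (1)
110  0011000101000101011111→0 (1)
111  0110001010001010111111→0 (1)
112  1100010100010101111111→1 (0)
113  1000101000101011111110→1 (1)
114  0001010001010111111101→0 (1)
115  0010100010101111111011→0 (1)

10101011011110011011110011001001010001001010001000111001111000110000111101000101000010000010100111100111110000001100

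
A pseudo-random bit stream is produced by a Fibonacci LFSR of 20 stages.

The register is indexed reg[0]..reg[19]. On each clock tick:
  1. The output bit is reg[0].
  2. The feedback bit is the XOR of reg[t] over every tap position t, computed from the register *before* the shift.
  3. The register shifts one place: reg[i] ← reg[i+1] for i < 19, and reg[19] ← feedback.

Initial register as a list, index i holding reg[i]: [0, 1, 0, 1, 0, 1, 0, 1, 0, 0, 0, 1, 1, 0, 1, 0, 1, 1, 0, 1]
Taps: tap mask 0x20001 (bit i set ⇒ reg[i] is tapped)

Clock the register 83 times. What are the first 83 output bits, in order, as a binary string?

step | reg (before) | out | fb
   0 | 01010101000110101101 | 0 | 1
   1 | 10101010001101011011 | 1 | 1
   2 | 01010100011010110111 | 0 | 1
   3 | 10101000110101101111 | 1 | 0
   4 | 01010001101011011110 | 0 | 1
   5 | 10100011010110111101 | 1 | 0
   6 | 01000110101101111010 | 0 | 0
   7 | 10001101011011110100 | 1 | 0
   8 | 00011010110111101000 | 0 | 0
   9 | 00110101101111010000 | 0 | 0
  10 | 01101011011110100000 | 0 | 0
  11 | 11010110111101000000 | 1 | 1
  12 | 10101101111010000001 | 1 | 1
  13 | 01011011110100000011 | 0 | 0
  14 | 10110111101000000110 | 1 | 0
  15 | 01101111010000001100 | 0 | 1
  16 | 11011110100000011001 | 1 | 1
  17 | 10111101000000110011 | 1 | 1
  18 | 01111010000001100111 | 0 | 1
  19 | 11110100000011001111 | 1 | 0
  20 | 11101000000110011110 | 1 | 0
  21 | 11010000001100111100 | 1 | 0
  22 | 10100000011001111000 | 1 | 1
  23 | 01000000110011110001 | 0 | 0
  24 | 10000001100111100010 | 1 | 1
  25 | 00000011001111000101 | 0 | 1
  26 | 00000110011110001011 | 0 | 0
  27 | 00001100111100010110 | 0 | 1
  28 | 00011001111000101101 | 0 | 1
  29 | 00110011110001011011 | 0 | 0
  30 | 01100111100010110110 | 0 | 1
  31 | 11001111000101101101 | 1 | 0
  32 | 10011110001011011010 | 1 | 1
  33 | 00111100010110110101 | 0 | 1
  34 | 01111000101101101011 | 0 | 0
  35 | 11110001011011010110 | 1 | 0
  36 | 11100010110110101100 | 1 | 0
  37 | 11000101101101011000 | 1 | 1
  38 | 10001011011010110001 | 1 | 1
  39 | 00010110110101100011 | 0 | 0
  40 | 00101101101011000110 | 0 | 1
  41 | 01011011010110001101 | 0 | 1
  42 | 10110110101100011011 | 1 | 1
  43 | 01101101011000110111 | 0 | 1
  44 | 11011010110001101111 | 1 | 0
  45 | 10110101100011011110 | 1 | 0
  46 | 01101011000110111100 | 0 | 1
  47 | 11010110001101111001 | 1 | 1
  48 | 10101100011011110011 | 1 | 1
  49 | 01011000110111100111 | 0 | 1
  50 | 10110001101111001111 | 1 | 0
  51 | 01100011011110011110 | 0 | 1
  52 | 11000110111100111101 | 1 | 0
  53 | 10001101111001111010 | 1 | 1
  54 | 00011011110011110101 | 0 | 1
  55 | 00110111100111101011 | 0 | 0
  56 | 01101111001111010110 | 0 | 1
  57 | 11011110011110101101 | 1 | 0
  58 | 10111100111101011010 | 1 | 1
  59 | 01111001111010110101 | 0 | 1
  60 | 11110011110101101011 | 1 | 1
  61 | 11100111101011010111 | 1 | 0
  62 | 11001111010110101110 | 1 | 0
  63 | 10011110101101011100 | 1 | 0
  64 | 00111101011010111000 | 0 | 0
  65 | 01111010110101110000 | 0 | 0
  66 | 11110101101011100000 | 1 | 1
  67 | 11101011010111000001 | 1 | 1
  68 | 11010110101110000011 | 1 | 1
  69 | 10101101011100000111 | 1 | 0
  70 | 01011010111000001110 | 0 | 1
  71 | 10110101110000011101 | 1 | 0
  72 | 01101011100000111010 | 0 | 0
  73 | 11010111000001110100 | 1 | 0
  74 | 10101110000011101000 | 1 | 1
  75 | 01011100000111010001 | 0 | 0
  76 | 10111000001110100010 | 1 | 1
  77 | 01110000011101000101 | 0 | 1
  78 | 11100000111010001011 | 1 | 1
  79 | 11000001110100010111 | 1 | 0
  80 | 10000011101000101110 | 1 | 0
  81 | 00000111010001011100 | 0 | 1
  82 | 00001110100010111001 | 0 | 0

01010101000110101101111010000001100111100010110110101100011011110011110101101011100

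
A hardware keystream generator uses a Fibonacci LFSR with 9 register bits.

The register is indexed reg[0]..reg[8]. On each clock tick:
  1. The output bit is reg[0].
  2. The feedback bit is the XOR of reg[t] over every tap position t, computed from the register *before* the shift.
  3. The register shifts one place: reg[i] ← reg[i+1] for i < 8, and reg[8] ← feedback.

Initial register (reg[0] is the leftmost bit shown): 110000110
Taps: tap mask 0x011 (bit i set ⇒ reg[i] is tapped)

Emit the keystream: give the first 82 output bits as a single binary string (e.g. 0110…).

tick  register→output (feedback)
  0  110000110→1 (1)
  1  100001101→1 (1)
  2  000011011→0 (1)
  3  000110111→0 (1)
  4  001101111→0 (0)
  5  011011110→0 (1)
  6  110111101→1 (0)
  7  101111010→1 (0)
  8  011110100→0 (1)
  9  111101001→1 (1)
 10  111010011→1 (0)
 11  110100110→1 (1)
 12  101001101→1 (1)
 13  010011011→0 (1)
 14  100110111→1 (0)
 15  001101110→0 (0)
 16  011011100→0 (1)
 17  110111001→1 (0)
 18  101110010→1 (0)
 19  011100100→0 (0)
 20  111001000→1 (1)
 21  110010001→1 (0)
 22  100100010→1 (1)
 23  001000101→0 (0)
 24  010001010→0 (0)
 25  100010100→1 (0)
 26  000101000→0 (0)
 27  001010000→0 (1)
 28  010100001→0 (0)
 29  101000010→1 (1)
 30  010000101→0 (0)
 31  100001010→1 (1)
 32  000010101→0 (1)
 33  000101011→0 (0)
 34  001010110→0 (1)
 35  010101101→0 (0)
 36  101011010→1 (0)
 37  010110100→0 (1)
 38  101101001→1 (1)
 39  011010011→0 (1)
 40  110100111→1 (1)
 41  101001111→1 (1)
 42  010011111→0 (1)
 43  100111111→1 (0)
 44  001111110→0 (1)
 45  011111101→0 (1)
 46  111111011→1 (0)
 47  111110110→1 (0)
 48  111101100→1 (1)
 49  111011001→1 (0)
 50  110110010→1 (0)
 51  101100100→1 (1)
 52  011001001→0 (0)
 53  110010010→1 (0)
 54  100100100→1 (1)
 55  001001001→0 (0)
 56  010010010→0 (1)
 57  100100101→1 (1)
 58  001001011→0 (0)
 59  010010110→0 (1)
 60  100101101→1 (1)
 61  001011011→0 (1)
 62  010110111→0 (1)
 63  101101111→1 (1)
 64  011011111→0 (1)
 65  110111111→1 (0)
 66  101111110→1 (0)
 67  011111100→0 (1)
 68  111111001→1 (0)
 69  111110010→1 (0)
 70  111100100→1 (1)
 71  111001001→1 (1)
 72  110010011→1 (0)
 73  100100110→1 (1)
 74  001001101→0 (0)
 75  010011010→0 (1)
 76  100110101→1 (0)
 77  001101010→0 (0)
 78  011010100→0 (1)
 79  110101001→1 (1)
 80  101010011→1 (0)
 81  010100110→0 (0)

1100001101111010011011100100010100001010110100111111011001001001011011111100100110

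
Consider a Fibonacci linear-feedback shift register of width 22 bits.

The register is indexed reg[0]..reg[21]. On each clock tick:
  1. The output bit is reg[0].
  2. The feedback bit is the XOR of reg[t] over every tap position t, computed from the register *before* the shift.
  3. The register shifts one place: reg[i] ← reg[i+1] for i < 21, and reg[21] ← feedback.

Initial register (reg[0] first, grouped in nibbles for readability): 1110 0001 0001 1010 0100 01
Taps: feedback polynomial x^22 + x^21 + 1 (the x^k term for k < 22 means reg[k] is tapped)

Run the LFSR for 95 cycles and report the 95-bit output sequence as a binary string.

tick  register→output (feedback)
  0  1110000100011010010001→1 (0)
  1  1100001000110100100010→1 (1)
  2  1000010001101001000101→1 (0)
  3  0000100011010010001010→0 (0)
  4  0001000110100100010100→0 (0)
  5  0010001101001000101000→0 (0)
  6  0100011010010001010000→0 (0)
  7  1000110100100010100000→1 (1)
  8  0001101001000101000001→0 (1)
  9  0011010010001010000011→0 (1)
 10  0110100100010100000111→0 (1)
 11  1101001000101000001111→1 (0)
 12  1010010001010000011110→1 (1)
 13  0100100010100000111101→0 (1)
 14  1001000101000001111011→1 (0)
 15  0010001010000011110110→0 (0)
 16  0100010100000111101100→0 (0)
 17  1000101000001111011000→1 (1)
 18  0001010000011110110001→0 (1)
 19  0010100000111101100011→0 (1)
 20  0101000001111011000111→0 (1)
 21  1010000011110110001111→1 (0)
 22  0100000111101100011110→0 (0)
 23  1000001111011000111100→1 (1)
 24  0000011110110001111001→0 (1)
 25  0000111101100011110011→0 (1)
 26  0001111011000111100111→0 (1)
 27  0011110110001111001111→0 (1)
 28  0111101100011110011111→0 (1)
 29  1111011000111100111111→1 (0)
 30  1110110001111001111110→1 (1)
 31  1101100011110011111101→1 (0)
 32  1011000111100111111010→1 (1)
 33  0110001111001111110101→0 (1)
 34  1100011110011111101011→1 (0)
 35  1000111100111111010110→1 (1)
 36  0001111001111110101101→0 (1)
 37  0011110011111101011011→0 (1)
 38  0111100111111010110111→0 (1)
 39  1111001111110101101111→1 (0)
 40  1110011111101011011110→1 (1)
 41  1100111111010110111101→1 (0)
 42  1001111110101101111010→1 (1)
 43  0011111101011011110101→0 (1)
 44  0111111010110111101011→0 (1)
 45  1111110101101111010111→1 (0)
 46  1111101011011110101110→1 (1)
 47  1111010110111101011101→1 (0)
 48  1110101101111010111010→1 (1)
 49  1101011011110101110101→1 (0)
 50  1010110111101011101010→1 (1)
 51  0101101111010111010101→0 (1)
 52  1011011110101110101011→1 (0)
 53  0110111101011101010110→0 (0)
 54  1101111010111010101100→1 (1)
 55  1011110101110101011001→1 (0)
 56  0111101011101010110010→0 (0)
 57  1111010111010101100100→1 (1)
 58  1110101110101011001001→1 (0)
 59  1101011101010110010010→1 (1)
 60  1010111010101100100101→1 (0)
 61  0101110101011001001010→0 (0)
 62  1011101010110010010100→1 (1)
 63  0111010101100100101001→0 (1)
 64  1110101011001001010011→1 (0)
 65  1101010110010010100110→1 (1)
 66  1010101100100101001101→1 (0)
 67  0101011001001010011010→0 (0)
 68  1010110010010100110100→1 (1)
 69  0101100100101001101001→0 (1)
 70  1011001001010011010011→1 (0)
 71  0110010010100110100110→0 (0)
 72  1100100101001101001100→1 (1)
 73  1001001010011010011001→1 (0)
 74  0010010100110100110010→0 (0)
 75  0100101001101001100100→0 (0)
 76  1001010011010011001000→1 (1)
 77  0010100110100110010001→0 (1)
 78  0101001101001100100011→0 (1)
 79  1010011010011001000111→1 (0)
 80  0100110100110010001110→0 (0)
 81  1001101001100100011100→1 (1)
 82  0011010011001000111001→0 (1)
 83  0110100110010001110011→0 (1)
 84  1101001100100011100111→1 (0)
 85  1010011001000111001110→1 (1)
 86  0100110010001110011101→0 (1)
 87  1001100100011100111011→1 (0)
 88  0011001000111001110110→0 (0)
 89  0110010001110011101100→0 (0)
 90  1100100011100111011000→1 (1)
 91  1001000111001110110001→1 (0)
 92  0010001110011101100010→0 (0)
 93  0100011100111011000100→0 (0)
 94  1000111001110110001000→1 (1)

11100001000110100100010100000111101100011110011111101011011110101110101011001001010011010011001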